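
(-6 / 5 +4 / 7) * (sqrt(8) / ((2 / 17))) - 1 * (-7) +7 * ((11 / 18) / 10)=1337 / 180 - 374 * sqrt(2) / 35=-7.68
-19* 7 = -133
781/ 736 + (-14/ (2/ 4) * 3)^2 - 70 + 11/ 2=5146525/ 736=6992.56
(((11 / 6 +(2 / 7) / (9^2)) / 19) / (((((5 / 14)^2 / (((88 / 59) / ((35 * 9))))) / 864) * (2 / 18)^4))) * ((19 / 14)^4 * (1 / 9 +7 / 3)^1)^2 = 59477646284173128 / 42515407375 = 1398966.87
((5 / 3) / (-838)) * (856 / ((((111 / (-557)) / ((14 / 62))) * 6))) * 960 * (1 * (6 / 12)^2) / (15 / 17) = 1134764960 / 12976011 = 87.45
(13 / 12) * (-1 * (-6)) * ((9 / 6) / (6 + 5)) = 39 / 44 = 0.89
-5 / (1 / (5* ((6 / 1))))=-150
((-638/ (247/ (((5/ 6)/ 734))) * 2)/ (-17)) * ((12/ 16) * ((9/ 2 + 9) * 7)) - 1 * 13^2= -2083175161/ 12328264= -168.98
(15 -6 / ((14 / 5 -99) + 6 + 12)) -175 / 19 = 43580 / 7429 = 5.87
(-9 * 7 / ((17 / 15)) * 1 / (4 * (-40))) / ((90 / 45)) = 189 / 1088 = 0.17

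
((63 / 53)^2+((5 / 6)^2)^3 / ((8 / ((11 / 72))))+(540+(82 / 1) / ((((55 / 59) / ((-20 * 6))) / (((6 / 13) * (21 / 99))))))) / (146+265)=-58421834357410345 / 48803646128320512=-1.20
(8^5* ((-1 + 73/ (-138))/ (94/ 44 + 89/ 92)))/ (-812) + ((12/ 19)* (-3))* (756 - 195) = -37909784308/ 36344511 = -1043.07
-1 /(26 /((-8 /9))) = 4 /117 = 0.03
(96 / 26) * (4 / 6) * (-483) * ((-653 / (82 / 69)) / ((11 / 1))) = 348200496 / 5863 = 59389.48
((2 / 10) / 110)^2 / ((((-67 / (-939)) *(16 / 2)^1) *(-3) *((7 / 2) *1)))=-313 / 567490000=-0.00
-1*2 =-2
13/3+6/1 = 31/3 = 10.33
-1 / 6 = -0.17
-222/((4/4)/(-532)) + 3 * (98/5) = 590814/5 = 118162.80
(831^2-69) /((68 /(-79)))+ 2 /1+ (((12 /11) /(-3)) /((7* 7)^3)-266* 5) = -17677670853295 /22000363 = -803517.24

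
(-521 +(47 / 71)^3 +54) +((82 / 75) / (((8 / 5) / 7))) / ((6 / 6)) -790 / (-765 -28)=-460.93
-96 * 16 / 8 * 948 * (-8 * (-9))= -13105152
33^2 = 1089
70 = 70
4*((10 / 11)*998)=39920 / 11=3629.09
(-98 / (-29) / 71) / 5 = 0.01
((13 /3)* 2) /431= 26 /1293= 0.02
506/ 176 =23/ 8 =2.88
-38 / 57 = -2 / 3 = -0.67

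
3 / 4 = 0.75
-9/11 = -0.82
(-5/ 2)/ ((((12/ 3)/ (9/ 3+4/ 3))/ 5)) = -325/ 24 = -13.54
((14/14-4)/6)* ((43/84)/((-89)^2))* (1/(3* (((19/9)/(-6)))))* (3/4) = 387/16855888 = 0.00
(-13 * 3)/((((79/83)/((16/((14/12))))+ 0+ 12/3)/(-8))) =76.67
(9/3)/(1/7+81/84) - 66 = -1962/31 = -63.29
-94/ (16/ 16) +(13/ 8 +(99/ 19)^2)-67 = -381867/ 2888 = -132.23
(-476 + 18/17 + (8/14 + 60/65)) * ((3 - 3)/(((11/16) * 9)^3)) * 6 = 0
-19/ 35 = -0.54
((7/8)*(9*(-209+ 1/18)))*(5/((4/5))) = -658175/64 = -10283.98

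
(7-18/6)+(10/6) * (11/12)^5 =3791239/746496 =5.08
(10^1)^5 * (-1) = -100000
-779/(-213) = 779/213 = 3.66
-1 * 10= -10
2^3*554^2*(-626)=-1537035328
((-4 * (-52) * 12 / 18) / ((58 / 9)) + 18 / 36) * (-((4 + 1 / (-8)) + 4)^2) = -5068413 / 3712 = -1365.41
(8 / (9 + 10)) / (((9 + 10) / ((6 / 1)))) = 48 / 361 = 0.13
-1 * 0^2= 0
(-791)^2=625681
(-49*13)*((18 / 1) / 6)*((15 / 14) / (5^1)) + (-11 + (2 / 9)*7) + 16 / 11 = -82663 / 198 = -417.49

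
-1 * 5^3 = -125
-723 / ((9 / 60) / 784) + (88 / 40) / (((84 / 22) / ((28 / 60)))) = -1700495879 / 450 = -3778879.73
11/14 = 0.79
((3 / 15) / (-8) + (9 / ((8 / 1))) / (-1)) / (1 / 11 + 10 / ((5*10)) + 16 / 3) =-759 / 3712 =-0.20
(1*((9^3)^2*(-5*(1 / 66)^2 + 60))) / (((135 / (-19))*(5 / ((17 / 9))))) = -1695329.97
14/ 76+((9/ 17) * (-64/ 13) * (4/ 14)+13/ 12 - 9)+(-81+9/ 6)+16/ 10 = -152332967/ 1763580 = -86.38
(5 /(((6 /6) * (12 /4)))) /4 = 5 /12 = 0.42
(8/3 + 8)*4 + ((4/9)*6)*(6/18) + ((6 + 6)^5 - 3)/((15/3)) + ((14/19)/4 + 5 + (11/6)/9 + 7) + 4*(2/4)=127797902/2565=49823.74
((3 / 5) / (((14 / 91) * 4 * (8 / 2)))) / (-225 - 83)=-39 / 49280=-0.00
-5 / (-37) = 5 / 37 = 0.14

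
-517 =-517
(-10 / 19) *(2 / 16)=-5 / 76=-0.07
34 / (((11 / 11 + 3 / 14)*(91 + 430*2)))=28 / 951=0.03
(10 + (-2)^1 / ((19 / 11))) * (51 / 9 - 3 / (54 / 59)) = 1204 / 57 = 21.12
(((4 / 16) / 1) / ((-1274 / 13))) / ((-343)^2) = -0.00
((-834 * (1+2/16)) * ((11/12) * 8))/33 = -417/2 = -208.50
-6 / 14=-3 / 7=-0.43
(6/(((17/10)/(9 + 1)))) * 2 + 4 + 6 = 1370/17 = 80.59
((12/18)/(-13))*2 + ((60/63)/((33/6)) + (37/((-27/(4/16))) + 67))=7213831/108108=66.73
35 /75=0.47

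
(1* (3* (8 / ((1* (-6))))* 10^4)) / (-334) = 20000 / 167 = 119.76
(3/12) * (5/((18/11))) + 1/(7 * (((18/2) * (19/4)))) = 2449/3192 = 0.77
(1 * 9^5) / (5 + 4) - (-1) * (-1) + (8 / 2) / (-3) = 19676 / 3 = 6558.67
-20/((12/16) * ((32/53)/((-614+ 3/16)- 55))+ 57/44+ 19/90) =-2495473200/187895231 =-13.28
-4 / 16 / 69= -1 / 276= -0.00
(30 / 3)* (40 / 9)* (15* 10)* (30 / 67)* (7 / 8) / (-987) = -25000 / 9447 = -2.65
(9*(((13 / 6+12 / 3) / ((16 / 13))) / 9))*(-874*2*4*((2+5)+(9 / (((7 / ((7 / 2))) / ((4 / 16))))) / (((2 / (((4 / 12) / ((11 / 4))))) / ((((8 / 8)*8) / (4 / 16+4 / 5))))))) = -40568021 / 154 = -263428.71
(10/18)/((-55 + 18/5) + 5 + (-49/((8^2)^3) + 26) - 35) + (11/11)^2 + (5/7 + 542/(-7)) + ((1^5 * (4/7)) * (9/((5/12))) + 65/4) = -4312236422609/91493807580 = -47.13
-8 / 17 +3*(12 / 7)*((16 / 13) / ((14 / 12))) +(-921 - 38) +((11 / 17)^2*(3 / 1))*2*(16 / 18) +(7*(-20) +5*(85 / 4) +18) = -2137457069 / 2209116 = -967.56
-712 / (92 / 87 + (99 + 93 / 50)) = -6.99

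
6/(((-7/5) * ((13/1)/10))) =-300/91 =-3.30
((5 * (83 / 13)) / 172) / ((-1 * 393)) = -415 / 878748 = -0.00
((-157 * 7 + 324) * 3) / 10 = -465 / 2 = -232.50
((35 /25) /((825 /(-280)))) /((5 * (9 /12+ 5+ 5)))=-1568 /177375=-0.01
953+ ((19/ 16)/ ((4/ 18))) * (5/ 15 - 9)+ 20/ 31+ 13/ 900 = 101259937/ 111600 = 907.35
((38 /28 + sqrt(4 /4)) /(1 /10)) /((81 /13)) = 715 /189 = 3.78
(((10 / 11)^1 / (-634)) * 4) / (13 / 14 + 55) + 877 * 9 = 21550423373 / 2730321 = 7893.00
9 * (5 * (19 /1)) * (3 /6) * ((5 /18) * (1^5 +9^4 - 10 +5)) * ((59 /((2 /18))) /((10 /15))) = 4961517975 /8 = 620189746.88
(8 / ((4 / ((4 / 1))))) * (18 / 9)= 16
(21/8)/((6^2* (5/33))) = 77/160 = 0.48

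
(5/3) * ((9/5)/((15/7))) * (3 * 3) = 63/5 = 12.60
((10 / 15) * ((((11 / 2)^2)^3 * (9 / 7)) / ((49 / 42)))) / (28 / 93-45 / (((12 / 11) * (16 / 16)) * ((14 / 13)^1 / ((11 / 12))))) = -2965593114 / 5076211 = -584.21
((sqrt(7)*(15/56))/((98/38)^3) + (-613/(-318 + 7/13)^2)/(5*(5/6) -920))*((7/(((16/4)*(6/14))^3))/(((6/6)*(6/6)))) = 35533771/3850623724320 + 34295*sqrt(7)/1580544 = 0.06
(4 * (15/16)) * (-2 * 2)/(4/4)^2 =-15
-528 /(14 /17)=-4488 /7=-641.14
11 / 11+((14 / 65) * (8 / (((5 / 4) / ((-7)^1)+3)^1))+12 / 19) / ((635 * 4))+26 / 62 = 2726905431 / 1920567025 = 1.42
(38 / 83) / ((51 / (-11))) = -418 / 4233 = -0.10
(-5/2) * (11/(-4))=55/8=6.88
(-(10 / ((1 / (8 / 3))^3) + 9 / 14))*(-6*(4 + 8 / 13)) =1438460 / 273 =5269.08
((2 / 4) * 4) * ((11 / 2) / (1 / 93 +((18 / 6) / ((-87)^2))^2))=2170645389 / 2121874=1022.99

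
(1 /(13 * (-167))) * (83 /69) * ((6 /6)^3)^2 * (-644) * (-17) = -39508 /6513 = -6.07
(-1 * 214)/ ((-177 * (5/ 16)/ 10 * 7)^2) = -219136/ 1535121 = -0.14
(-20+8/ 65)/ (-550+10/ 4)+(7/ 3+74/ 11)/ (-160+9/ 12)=-263308/ 12787775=-0.02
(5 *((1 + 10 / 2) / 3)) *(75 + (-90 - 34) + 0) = -490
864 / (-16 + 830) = 432 / 407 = 1.06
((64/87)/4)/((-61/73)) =-1168/5307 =-0.22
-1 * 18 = -18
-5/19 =-0.26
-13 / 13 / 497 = -1 / 497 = -0.00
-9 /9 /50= -1 /50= -0.02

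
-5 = -5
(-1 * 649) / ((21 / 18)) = -3894 / 7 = -556.29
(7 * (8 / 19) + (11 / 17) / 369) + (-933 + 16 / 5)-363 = -768667283 / 595935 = -1289.85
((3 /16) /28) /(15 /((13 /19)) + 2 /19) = 0.00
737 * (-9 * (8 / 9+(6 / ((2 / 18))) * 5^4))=-223869646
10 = 10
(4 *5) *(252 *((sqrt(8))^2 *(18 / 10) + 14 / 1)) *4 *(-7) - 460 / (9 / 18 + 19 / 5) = -172340344 / 43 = -4007914.98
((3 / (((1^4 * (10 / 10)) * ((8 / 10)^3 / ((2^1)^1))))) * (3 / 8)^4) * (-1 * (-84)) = 19.47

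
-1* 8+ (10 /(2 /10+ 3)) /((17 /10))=-419 /68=-6.16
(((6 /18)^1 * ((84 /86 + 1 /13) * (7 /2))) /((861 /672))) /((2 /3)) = 32984 /22919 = 1.44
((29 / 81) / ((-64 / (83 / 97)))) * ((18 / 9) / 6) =-2407 / 1508544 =-0.00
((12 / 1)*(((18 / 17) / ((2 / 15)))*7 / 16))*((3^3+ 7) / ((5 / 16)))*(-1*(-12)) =54432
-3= -3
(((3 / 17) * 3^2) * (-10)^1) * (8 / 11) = -2160 / 187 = -11.55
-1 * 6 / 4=-3 / 2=-1.50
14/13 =1.08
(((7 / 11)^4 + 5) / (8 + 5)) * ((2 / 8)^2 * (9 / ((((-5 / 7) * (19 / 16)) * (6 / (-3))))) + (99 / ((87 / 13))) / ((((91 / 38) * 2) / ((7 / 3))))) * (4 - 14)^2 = 31404464220 / 104873483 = 299.45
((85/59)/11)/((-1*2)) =-85/1298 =-0.07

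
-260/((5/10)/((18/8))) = -1170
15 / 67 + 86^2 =7396.22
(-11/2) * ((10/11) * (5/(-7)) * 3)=10.71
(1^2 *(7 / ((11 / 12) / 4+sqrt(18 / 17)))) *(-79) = 4963728 / 39415 - 3822336 *sqrt(34) / 39415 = -439.53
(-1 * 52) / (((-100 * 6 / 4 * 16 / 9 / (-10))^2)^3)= -9477 / 65536000000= -0.00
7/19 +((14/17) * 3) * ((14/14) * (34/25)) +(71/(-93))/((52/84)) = 477638/191425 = 2.50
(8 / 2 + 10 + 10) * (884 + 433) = 31608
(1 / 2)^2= 1 / 4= 0.25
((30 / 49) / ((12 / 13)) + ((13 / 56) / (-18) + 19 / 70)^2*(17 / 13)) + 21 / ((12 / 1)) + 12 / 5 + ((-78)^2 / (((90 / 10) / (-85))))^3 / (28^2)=-79907073872624896927 / 330220800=-241980740984.90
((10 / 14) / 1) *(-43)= -215 / 7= -30.71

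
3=3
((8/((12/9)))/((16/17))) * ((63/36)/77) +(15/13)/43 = 33789/196768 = 0.17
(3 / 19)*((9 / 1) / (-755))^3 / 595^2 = -2187 / 2894865478465625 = -0.00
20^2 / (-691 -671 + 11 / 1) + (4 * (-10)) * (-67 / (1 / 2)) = 7240960 / 1351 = 5359.70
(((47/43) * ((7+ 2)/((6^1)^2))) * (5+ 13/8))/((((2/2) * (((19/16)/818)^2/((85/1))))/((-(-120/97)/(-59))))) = -136009891334400/88838129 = -1530985.54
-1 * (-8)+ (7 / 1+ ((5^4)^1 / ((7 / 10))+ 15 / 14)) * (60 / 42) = 63457 / 49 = 1295.04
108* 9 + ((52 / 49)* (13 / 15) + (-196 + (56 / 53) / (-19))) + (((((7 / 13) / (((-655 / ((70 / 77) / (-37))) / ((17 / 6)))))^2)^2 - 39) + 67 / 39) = 3411168510758114024590432992549529 / 4612292087802344393376392579115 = 739.58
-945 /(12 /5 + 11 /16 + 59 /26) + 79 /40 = -4319099 /24760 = -174.44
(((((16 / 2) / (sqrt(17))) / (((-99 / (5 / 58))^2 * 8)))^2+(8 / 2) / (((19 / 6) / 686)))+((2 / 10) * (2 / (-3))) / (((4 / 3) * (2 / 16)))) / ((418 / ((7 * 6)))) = 10639076665600383179081 / 122306717523174711120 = 86.99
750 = 750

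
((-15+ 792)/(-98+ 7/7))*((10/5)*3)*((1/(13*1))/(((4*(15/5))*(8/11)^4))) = -11376057/10330112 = -1.10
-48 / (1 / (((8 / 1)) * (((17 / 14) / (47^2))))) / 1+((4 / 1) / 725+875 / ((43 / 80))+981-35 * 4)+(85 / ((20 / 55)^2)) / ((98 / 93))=332443660774639 / 107981221600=3078.72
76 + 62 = 138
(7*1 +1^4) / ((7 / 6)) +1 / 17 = 6.92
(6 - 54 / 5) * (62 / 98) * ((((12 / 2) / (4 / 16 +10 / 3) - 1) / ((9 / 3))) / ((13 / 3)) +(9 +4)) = -5428224 / 136955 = -39.64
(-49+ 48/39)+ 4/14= -47.48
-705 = -705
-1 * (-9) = 9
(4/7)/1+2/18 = 43/63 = 0.68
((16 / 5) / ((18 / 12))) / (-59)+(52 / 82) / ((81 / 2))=-20084 / 979695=-0.02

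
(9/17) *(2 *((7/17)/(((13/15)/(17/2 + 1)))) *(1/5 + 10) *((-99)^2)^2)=1034850081573/221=4682579554.63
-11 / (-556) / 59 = 11 / 32804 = 0.00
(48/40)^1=6/5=1.20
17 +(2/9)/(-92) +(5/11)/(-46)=38681/2277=16.99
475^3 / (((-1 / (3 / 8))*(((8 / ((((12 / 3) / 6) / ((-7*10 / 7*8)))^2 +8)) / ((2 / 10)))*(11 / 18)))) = -13153026.11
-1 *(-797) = 797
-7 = -7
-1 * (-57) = 57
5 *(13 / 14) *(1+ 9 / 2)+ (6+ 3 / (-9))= 2621 / 84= 31.20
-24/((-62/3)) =36/31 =1.16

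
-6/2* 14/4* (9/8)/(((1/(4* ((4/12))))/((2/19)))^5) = -0.00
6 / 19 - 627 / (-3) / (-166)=-2975 / 3154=-0.94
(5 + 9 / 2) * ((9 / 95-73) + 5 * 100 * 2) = 44037 / 5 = 8807.40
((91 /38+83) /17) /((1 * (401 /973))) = 3157385 /259046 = 12.19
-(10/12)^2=-25/36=-0.69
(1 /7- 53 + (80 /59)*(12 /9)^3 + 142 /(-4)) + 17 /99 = -20845345 /245322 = -84.97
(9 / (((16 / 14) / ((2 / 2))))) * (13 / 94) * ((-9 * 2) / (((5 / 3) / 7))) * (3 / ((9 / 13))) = -670761 / 1880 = -356.79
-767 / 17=-45.12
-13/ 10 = -1.30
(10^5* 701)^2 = 4914010000000000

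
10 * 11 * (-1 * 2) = -220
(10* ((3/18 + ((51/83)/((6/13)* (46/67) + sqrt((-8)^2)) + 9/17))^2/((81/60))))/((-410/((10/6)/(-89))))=13935704518672225/69478800352816151844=0.00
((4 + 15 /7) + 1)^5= 312500000 /16807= 18593.44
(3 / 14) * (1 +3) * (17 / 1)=102 / 7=14.57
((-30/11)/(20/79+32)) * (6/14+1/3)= -3160/49049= -0.06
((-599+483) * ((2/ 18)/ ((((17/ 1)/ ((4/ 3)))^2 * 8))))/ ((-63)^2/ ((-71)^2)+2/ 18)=-584756/ 53010981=-0.01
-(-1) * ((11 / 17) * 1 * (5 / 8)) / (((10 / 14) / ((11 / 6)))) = 847 / 816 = 1.04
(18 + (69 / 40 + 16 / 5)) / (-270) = -917 / 10800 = -0.08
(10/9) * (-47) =-470/9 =-52.22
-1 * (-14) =14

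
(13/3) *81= 351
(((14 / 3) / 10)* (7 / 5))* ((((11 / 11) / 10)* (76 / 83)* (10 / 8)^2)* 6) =931 / 1660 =0.56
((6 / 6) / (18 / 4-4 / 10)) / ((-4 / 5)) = -25 / 82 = -0.30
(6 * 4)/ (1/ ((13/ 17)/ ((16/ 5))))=195/ 34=5.74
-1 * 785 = -785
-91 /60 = -1.52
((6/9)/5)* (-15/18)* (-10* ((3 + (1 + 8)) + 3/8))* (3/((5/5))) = 41.25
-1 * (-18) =18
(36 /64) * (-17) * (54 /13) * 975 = -38728.12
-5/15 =-1/3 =-0.33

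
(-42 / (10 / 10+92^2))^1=-42 / 8465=-0.00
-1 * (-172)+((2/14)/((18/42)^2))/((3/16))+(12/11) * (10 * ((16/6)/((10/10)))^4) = 727.80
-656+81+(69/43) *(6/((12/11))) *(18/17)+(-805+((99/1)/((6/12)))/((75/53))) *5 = -14221807/3655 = -3891.06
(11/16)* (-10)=-55/8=-6.88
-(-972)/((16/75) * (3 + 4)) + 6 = 18393/28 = 656.89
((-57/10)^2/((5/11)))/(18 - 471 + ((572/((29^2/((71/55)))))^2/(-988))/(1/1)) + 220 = 669153312953279/3043789026140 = 219.84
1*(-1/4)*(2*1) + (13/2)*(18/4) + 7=143/4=35.75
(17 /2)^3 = 4913 /8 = 614.12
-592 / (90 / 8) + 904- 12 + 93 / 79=2988173 / 3555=840.55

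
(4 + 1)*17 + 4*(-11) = 41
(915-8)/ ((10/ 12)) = 5442/ 5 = 1088.40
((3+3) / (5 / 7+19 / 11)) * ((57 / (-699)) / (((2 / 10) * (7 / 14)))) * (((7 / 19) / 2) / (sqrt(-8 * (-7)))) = -1155 * sqrt(14) / 87608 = -0.05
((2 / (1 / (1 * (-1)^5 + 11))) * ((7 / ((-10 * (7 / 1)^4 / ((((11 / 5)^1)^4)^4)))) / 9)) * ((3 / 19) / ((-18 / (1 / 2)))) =0.86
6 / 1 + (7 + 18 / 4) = 35 / 2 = 17.50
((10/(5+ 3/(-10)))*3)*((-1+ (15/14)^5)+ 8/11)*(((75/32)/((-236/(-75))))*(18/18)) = 2843291109375/524967855104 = 5.42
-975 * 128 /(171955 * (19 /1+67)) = -12480 /1478813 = -0.01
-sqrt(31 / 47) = -sqrt(1457) / 47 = -0.81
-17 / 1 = -17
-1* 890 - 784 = -1674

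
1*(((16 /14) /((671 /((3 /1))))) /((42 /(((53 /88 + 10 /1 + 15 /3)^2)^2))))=7.21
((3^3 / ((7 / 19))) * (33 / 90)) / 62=1881 / 4340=0.43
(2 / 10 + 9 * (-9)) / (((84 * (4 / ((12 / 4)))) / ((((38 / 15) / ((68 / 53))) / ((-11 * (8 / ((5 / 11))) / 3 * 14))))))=101707 / 64507520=0.00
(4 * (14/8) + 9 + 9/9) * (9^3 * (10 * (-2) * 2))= -495720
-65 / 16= -4.06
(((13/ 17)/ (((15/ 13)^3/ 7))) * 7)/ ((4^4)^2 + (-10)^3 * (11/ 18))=107653/ 286543500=0.00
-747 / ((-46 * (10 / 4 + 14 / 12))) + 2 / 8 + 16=20927 / 1012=20.68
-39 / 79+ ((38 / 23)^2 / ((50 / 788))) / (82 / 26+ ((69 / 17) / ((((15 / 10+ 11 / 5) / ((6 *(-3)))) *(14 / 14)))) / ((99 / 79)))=-4627425565243 / 1184337089275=-3.91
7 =7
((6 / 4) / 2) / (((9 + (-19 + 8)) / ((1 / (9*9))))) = -1 / 216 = -0.00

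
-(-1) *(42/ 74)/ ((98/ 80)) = 120/ 259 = 0.46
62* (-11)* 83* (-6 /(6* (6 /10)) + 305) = -51511460 /3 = -17170486.67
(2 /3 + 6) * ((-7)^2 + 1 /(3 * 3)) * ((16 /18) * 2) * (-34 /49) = -4808960 /11907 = -403.88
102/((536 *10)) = 51/2680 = 0.02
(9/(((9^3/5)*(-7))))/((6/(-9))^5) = 15/224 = 0.07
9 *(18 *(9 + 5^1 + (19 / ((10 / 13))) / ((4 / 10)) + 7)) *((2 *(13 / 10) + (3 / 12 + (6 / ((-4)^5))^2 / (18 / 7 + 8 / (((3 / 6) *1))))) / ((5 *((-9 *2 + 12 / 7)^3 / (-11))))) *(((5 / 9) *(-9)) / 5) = -72777052974087 / 3739935047680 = -19.46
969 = 969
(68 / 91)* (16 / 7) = 1088 / 637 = 1.71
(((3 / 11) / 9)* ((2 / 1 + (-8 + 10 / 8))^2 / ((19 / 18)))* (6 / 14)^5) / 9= 1539 / 1479016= 0.00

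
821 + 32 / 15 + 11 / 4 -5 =49253 / 60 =820.88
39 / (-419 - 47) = -39 / 466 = -0.08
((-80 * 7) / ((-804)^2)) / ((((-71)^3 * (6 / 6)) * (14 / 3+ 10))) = 35 / 212079447228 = 0.00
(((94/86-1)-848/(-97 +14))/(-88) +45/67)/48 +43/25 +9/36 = 1.98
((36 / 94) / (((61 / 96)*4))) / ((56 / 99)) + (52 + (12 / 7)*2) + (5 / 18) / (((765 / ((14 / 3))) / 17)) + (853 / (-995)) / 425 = 114912877891124 / 2062262845125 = 55.72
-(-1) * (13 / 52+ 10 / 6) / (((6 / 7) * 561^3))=161 / 12712210632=0.00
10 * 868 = 8680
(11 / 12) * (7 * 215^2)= 296610.42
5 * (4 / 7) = 20 / 7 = 2.86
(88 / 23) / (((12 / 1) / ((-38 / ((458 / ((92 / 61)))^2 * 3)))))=-76912 / 1756196649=-0.00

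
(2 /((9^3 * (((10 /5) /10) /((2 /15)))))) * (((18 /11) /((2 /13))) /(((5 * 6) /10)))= 52 /8019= 0.01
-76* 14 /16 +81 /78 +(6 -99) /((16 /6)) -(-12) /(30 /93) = -32831 /520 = -63.14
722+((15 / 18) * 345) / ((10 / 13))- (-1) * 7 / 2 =4397 / 4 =1099.25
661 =661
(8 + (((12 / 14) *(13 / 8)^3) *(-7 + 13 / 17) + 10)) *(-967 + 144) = 61845981 / 15232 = 4060.27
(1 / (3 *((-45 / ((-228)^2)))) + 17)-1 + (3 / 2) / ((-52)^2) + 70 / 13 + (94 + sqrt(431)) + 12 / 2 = -242.92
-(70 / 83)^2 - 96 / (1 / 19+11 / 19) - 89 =-1665149 / 6889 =-241.71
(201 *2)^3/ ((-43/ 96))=-6236621568/ 43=-145037710.88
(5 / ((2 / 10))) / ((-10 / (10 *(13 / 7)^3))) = -54925 / 343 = -160.13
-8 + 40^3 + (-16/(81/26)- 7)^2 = 420817801/6561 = 64139.28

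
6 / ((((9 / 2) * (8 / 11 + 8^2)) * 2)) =11 / 1068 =0.01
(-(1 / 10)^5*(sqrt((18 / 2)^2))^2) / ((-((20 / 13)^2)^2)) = 2313441 / 16000000000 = 0.00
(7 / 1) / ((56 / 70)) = 35 / 4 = 8.75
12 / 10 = 6 / 5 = 1.20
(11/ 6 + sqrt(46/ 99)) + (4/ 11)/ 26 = sqrt(506)/ 33 + 1585/ 858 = 2.53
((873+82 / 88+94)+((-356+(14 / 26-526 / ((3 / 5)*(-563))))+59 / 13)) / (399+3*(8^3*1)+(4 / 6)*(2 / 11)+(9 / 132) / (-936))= 4780811528 / 14956288109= 0.32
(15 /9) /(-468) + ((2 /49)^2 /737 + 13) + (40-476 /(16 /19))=-318164520733 /621107487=-512.25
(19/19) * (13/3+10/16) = 119/24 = 4.96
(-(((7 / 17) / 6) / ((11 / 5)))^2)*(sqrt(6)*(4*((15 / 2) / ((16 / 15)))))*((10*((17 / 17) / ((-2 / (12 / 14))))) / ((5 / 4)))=13125*sqrt(6) / 139876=0.23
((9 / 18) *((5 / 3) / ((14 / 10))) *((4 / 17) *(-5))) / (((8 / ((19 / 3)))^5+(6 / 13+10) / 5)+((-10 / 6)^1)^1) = -40236608750 / 209229119743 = -0.19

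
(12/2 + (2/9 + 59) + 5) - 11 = 533/9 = 59.22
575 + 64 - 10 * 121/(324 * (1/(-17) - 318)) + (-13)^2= 707764957/875934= 808.01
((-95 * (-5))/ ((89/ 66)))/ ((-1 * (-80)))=3135/ 712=4.40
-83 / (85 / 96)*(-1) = 7968 / 85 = 93.74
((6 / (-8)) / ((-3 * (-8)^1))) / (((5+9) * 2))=-1 / 896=-0.00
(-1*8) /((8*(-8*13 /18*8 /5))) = 45 /416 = 0.11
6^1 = 6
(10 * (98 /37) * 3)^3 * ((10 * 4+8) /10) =121978483200 /50653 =2408119.62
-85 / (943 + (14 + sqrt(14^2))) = -0.09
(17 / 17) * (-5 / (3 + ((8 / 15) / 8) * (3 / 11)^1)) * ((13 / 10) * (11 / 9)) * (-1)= 7865 / 2988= 2.63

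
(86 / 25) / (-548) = -43 / 6850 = -0.01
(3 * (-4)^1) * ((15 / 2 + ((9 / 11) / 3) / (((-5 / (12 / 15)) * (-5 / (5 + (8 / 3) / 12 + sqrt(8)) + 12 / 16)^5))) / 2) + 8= 680988171427129368133 / 187229391166612575 + 720648723376439296 * sqrt(2) / 277376875802389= 7311.43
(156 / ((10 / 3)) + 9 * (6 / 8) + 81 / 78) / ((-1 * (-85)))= 14193 / 22100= 0.64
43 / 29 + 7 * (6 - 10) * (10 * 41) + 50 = -331427 / 29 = -11428.52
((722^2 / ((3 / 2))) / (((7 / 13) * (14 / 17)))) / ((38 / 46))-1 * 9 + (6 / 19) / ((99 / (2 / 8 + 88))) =19430856289 / 20482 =948679.64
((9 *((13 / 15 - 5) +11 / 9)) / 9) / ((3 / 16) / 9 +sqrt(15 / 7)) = 14672 / 518295 - 33536 *sqrt(105) / 172765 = -1.96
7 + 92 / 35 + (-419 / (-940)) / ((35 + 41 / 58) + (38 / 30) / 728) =179342959639 / 18602007095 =9.64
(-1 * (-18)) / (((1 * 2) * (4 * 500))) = 9 / 2000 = 0.00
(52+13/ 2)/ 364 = 9/ 56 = 0.16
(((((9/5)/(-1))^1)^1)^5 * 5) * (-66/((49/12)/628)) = 29369555424/30625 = 959005.89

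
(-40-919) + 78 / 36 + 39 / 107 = -614053 / 642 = -956.47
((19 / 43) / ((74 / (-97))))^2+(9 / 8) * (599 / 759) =6267416351 / 5123312744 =1.22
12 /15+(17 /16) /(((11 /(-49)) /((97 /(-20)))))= 83617 /3520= 23.75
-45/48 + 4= 3.06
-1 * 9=-9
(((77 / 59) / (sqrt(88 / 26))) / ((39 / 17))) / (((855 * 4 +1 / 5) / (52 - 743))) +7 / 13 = 7 / 13 - 58735 * sqrt(143) / 11242686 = 0.48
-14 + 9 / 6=-25 / 2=-12.50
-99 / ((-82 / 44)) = 2178 / 41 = 53.12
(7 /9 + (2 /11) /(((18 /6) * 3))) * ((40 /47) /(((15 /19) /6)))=24016 /4653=5.16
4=4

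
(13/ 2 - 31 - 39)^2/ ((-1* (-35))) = 16129/ 140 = 115.21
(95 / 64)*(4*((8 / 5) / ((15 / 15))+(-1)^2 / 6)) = 1007 / 96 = 10.49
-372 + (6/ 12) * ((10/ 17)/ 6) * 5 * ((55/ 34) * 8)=-319774/ 867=-368.83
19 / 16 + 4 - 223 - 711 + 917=-189 / 16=-11.81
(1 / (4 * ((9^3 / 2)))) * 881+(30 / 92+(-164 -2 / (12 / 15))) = -5552213 / 33534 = -165.57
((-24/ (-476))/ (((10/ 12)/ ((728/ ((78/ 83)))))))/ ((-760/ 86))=-42828/ 8075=-5.30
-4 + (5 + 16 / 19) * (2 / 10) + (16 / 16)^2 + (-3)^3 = -2739 / 95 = -28.83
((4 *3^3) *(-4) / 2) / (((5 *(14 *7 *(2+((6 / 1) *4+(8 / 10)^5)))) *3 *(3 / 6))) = -22500 / 2015713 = -0.01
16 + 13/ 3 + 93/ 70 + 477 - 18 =100939/ 210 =480.66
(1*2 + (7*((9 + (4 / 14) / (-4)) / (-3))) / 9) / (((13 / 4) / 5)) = -170 / 351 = -0.48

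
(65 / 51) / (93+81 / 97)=6305 / 464202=0.01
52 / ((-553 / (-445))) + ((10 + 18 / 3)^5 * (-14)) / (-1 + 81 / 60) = -23194477980 / 553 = -41942998.16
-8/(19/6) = -48/19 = -2.53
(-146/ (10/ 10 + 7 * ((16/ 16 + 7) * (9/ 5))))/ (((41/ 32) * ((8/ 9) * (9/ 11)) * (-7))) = 32120/ 146083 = 0.22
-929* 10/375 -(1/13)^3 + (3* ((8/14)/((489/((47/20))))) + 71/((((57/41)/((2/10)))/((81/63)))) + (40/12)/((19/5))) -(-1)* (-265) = -51844414826/188008275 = -275.76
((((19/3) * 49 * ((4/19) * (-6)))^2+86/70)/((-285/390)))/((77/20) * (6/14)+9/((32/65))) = -1491577152/141379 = -10550.20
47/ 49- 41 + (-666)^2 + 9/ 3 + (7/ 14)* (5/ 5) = 43464907/ 98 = 443519.46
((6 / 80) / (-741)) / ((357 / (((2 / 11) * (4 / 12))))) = -1 / 58198140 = -0.00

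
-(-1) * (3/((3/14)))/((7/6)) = 12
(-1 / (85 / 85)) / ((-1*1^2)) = 1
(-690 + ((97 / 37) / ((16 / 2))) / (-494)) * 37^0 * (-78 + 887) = -81623777513 / 146224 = -558210.54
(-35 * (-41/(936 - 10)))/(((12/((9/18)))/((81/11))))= 38745/81488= 0.48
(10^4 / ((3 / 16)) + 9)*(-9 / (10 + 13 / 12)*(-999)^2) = -821350830996 / 19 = -43228991105.05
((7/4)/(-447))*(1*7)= -49/1788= -0.03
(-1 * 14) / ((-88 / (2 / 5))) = 7 / 110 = 0.06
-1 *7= -7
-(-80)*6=480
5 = 5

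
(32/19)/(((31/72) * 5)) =2304/2945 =0.78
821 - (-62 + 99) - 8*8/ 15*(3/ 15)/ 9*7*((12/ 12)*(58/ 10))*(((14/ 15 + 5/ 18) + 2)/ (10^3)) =14883515332/ 18984375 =783.99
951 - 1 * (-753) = 1704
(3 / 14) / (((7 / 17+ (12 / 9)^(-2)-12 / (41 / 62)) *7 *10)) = -8364 / 46918235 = -0.00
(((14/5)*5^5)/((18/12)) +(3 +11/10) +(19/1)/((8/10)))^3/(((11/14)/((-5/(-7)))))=43492029018884711/237600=183047260180.49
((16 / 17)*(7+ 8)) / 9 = 80 / 51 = 1.57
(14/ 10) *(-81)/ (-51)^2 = -0.04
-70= -70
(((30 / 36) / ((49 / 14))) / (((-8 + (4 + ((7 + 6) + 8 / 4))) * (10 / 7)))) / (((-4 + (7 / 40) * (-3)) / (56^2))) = -62720 / 5973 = -10.50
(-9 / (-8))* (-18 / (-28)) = 81 / 112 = 0.72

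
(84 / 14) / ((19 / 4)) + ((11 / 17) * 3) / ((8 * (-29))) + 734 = 55097053 / 74936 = 735.25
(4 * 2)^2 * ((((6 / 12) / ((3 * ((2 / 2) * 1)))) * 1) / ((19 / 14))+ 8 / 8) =4096 / 57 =71.86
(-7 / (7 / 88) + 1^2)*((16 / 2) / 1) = -696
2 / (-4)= -1 / 2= -0.50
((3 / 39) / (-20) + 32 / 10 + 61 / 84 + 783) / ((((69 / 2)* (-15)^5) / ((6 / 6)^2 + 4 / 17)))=-2148298 / 57898546875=-0.00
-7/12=-0.58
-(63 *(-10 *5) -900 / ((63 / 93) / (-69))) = -619650 / 7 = -88521.43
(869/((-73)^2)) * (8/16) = 869/10658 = 0.08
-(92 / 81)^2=-8464 / 6561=-1.29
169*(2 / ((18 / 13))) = 2197 / 9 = 244.11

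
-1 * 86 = -86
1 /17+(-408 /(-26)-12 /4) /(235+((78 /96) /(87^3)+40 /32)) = 61912452229 /550100239013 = 0.11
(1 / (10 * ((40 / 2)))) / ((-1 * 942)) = -1 / 188400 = -0.00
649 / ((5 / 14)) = 9086 / 5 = 1817.20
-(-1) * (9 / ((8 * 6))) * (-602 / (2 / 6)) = -2709 / 8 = -338.62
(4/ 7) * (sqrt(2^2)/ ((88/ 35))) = 5/ 11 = 0.45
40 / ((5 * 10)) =0.80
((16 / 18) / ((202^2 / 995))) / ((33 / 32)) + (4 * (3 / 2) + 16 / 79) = 1489582250 / 239346063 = 6.22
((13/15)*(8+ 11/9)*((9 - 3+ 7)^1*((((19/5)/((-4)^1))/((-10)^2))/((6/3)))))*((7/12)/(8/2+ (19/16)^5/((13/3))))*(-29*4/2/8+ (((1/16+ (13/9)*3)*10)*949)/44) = -881224646039296/14786045319375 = -59.60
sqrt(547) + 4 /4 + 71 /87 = 158 /87 + sqrt(547) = 25.20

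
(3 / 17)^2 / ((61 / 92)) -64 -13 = -1356605 / 17629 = -76.95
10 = 10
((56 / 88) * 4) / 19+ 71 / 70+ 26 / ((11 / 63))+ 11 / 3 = 6746947 / 43890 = 153.72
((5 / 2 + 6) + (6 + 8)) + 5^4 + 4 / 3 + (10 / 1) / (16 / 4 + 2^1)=1301 / 2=650.50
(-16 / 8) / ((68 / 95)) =-95 / 34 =-2.79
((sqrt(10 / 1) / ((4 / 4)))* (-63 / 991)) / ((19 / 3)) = -189* sqrt(10) / 18829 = -0.03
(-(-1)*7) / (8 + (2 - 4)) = 7 / 6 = 1.17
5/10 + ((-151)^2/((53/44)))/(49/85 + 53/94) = 16032322003/965766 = 16600.63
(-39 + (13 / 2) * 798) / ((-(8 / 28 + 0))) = -18018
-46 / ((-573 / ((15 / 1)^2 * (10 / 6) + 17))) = 18032 / 573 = 31.47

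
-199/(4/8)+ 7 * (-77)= -937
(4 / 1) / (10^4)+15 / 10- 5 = -8749 / 2500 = -3.50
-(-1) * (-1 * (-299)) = 299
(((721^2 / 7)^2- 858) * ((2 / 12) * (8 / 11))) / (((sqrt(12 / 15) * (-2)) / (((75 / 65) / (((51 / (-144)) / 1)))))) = 1323598154640 * sqrt(5) / 2431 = 1217464191.14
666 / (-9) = -74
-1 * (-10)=10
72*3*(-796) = -171936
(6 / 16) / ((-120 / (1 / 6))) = -1 / 1920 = -0.00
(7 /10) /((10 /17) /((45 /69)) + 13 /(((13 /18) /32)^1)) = 357 /294220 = 0.00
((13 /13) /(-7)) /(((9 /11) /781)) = -8591 /63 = -136.37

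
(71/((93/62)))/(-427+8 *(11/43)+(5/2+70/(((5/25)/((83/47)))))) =573964/2372229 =0.24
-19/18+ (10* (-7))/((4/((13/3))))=-692/9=-76.89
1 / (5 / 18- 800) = -18 / 14395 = -0.00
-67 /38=-1.76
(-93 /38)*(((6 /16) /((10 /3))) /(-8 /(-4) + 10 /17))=-14229 /133760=-0.11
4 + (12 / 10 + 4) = 46 / 5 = 9.20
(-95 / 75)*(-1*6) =38 / 5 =7.60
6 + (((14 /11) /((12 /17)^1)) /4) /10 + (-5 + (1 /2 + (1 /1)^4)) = 6719 /2640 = 2.55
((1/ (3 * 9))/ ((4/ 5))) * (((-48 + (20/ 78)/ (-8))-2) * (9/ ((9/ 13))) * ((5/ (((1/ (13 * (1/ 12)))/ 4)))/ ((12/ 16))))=-2536625/ 2916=-869.90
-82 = -82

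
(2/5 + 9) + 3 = 62/5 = 12.40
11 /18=0.61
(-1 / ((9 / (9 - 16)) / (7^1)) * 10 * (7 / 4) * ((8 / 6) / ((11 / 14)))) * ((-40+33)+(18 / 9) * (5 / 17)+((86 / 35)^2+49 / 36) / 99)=-23046479827 / 22493295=-1024.59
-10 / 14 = -5 / 7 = -0.71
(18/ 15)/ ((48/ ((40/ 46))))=0.02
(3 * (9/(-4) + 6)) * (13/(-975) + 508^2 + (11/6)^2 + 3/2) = 2903274.54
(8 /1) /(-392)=-1 /49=-0.02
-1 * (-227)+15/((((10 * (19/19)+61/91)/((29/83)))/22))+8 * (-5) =15941761/80593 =197.81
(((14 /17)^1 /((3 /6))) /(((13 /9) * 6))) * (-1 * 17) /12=-7 /26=-0.27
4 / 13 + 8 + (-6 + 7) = 121 / 13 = 9.31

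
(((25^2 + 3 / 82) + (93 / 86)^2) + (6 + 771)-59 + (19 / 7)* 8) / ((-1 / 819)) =-339226691193 / 303236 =-1118688.72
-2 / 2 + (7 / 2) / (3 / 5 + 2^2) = -11 / 46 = -0.24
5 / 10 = 1 / 2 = 0.50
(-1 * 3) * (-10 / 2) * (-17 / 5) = -51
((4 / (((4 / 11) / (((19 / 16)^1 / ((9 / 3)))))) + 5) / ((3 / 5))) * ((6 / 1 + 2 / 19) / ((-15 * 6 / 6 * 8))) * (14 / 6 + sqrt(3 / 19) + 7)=-7.72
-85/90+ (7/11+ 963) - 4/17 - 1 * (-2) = 3246361/3366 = 964.46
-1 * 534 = -534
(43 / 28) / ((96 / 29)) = 1247 / 2688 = 0.46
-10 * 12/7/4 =-30/7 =-4.29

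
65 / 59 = 1.10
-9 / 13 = -0.69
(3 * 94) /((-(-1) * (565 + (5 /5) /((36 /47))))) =10152 /20387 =0.50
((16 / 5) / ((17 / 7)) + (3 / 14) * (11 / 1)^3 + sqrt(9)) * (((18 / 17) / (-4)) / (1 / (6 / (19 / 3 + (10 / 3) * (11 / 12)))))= -48.98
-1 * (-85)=85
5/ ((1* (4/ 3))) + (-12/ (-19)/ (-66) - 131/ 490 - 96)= -92.53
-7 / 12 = -0.58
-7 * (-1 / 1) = 7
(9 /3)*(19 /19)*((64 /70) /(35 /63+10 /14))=54 /25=2.16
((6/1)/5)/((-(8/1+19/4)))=-0.09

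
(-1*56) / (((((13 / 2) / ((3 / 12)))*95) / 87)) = -1.97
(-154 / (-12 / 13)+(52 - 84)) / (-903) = -809 / 5418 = -0.15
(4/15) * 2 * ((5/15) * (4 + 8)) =32/15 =2.13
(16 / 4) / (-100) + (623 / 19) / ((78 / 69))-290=-261.03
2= 2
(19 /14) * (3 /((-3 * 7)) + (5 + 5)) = 1311 /98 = 13.38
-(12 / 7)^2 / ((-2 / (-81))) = -119.02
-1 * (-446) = 446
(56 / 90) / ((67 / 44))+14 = 43442 / 3015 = 14.41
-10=-10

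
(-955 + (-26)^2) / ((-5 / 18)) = 5022 / 5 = 1004.40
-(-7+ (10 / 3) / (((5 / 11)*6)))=52 / 9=5.78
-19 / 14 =-1.36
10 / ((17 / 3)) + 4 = 98 / 17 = 5.76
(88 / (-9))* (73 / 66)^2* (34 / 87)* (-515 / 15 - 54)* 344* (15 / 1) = 165169157600 / 77517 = 2130747.55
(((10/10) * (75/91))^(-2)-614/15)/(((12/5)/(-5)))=82.21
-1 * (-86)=86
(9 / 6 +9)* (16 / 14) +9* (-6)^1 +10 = -32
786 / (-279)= -262 / 93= -2.82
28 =28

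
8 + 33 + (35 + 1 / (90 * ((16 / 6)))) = 18241 / 240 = 76.00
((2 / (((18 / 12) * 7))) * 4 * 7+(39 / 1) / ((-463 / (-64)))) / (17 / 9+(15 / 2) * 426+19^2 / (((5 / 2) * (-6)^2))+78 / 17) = 2532320 / 756911937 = 0.00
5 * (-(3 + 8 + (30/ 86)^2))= -102820/ 1849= -55.61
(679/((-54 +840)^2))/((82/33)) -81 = -1367792875/16886424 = -81.00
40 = 40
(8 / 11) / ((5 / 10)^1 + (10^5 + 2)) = 16 / 2200055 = 0.00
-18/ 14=-9/ 7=-1.29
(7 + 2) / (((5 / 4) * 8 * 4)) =9 / 40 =0.22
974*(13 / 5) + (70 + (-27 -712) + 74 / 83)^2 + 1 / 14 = 216473698327 / 482230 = 448901.35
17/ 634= 0.03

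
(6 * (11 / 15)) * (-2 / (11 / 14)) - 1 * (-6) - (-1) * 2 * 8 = 10.80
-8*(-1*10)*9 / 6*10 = 1200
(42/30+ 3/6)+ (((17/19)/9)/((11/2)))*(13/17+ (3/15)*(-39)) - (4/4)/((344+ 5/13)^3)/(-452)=61479992617566301/34678941467031180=1.77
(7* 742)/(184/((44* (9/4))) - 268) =-36729/1882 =-19.52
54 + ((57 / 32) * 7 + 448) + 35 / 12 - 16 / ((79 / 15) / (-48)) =5029771 / 7584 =663.21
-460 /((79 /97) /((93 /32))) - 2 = -1643.48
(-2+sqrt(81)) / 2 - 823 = -1639 / 2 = -819.50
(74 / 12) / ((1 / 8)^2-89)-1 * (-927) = 15836611 / 17085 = 926.93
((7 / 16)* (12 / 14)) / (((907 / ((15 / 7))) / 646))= 0.57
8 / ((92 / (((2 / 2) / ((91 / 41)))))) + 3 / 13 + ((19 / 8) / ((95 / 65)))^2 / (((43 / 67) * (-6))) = -0.42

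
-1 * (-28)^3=21952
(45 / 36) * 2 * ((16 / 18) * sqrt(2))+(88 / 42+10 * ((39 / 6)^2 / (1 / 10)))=20 * sqrt(2) / 9+88769 / 21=4230.24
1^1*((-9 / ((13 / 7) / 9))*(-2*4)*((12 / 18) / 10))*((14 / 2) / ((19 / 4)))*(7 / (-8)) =-37044 / 1235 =-30.00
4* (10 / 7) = 40 / 7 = 5.71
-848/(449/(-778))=659744/449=1469.36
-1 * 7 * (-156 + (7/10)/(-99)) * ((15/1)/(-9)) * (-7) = 7567903/594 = 12740.58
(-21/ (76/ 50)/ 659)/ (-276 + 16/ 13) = 6825/ 89450024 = 0.00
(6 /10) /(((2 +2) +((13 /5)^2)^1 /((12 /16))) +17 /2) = 90 /3227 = 0.03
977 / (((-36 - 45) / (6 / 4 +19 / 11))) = -69367 / 1782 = -38.93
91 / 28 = 13 / 4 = 3.25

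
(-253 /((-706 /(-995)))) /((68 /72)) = -2265615 /6001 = -377.54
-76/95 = -4/5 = -0.80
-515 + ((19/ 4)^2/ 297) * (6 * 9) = -44959/ 88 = -510.90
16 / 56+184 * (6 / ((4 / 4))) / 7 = 158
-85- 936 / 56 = -712 / 7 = -101.71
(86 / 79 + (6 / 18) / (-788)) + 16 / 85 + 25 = 417118721 / 15874260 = 26.28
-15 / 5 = -3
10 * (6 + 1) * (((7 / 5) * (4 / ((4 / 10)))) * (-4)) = -3920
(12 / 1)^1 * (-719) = -8628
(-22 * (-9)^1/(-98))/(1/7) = -99/7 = -14.14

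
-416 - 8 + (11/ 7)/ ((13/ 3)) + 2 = -38369/ 91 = -421.64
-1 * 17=-17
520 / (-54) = -260 / 27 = -9.63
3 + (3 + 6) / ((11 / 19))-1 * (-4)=248 / 11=22.55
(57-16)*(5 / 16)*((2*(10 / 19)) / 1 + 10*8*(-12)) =-933775 / 76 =-12286.51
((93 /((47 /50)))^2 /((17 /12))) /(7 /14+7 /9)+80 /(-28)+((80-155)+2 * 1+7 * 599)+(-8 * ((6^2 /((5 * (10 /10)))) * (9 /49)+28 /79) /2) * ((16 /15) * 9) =790738631981612 /83586406225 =9460.13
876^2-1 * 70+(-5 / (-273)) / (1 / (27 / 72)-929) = 194043247029 / 252889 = 767306.00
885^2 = 783225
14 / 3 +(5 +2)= 35 / 3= 11.67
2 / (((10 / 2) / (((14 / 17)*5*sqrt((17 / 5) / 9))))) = 28*sqrt(85) / 255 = 1.01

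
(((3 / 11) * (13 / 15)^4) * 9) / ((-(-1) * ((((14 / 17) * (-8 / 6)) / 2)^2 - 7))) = -24762387 / 119783125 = -0.21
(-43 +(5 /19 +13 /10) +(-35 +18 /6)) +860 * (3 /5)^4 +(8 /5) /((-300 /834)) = 159463 /4750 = 33.57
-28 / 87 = -0.32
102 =102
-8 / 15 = -0.53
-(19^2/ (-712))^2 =-130321/ 506944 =-0.26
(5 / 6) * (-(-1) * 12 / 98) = 5 / 49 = 0.10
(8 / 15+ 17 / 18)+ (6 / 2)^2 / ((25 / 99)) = 16703 / 450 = 37.12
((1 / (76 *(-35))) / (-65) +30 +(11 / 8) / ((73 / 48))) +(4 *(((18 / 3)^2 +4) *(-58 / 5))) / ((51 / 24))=-180775939559 / 214568900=-842.51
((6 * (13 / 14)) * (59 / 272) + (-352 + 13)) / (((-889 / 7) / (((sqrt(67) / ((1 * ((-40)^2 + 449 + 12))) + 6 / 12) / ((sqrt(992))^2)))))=214385 * sqrt(67) / 164793119232 + 643155 / 479747072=0.00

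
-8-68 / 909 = -7340 / 909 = -8.07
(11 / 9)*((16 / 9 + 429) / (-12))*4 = -42647 / 243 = -175.50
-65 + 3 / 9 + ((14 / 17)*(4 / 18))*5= -9754 / 153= -63.75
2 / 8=1 / 4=0.25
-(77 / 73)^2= -5929 / 5329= -1.11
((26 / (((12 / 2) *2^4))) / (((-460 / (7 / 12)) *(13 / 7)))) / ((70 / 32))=-7 / 82800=-0.00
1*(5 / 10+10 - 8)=5 / 2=2.50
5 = 5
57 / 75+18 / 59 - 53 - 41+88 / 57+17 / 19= -7608478 / 84075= -90.50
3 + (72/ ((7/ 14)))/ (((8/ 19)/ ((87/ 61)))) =29937/ 61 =490.77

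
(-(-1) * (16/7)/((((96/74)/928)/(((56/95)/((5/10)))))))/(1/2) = 1098752/285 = 3855.27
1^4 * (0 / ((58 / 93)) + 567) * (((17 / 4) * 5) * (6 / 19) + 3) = 209223 / 38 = 5505.87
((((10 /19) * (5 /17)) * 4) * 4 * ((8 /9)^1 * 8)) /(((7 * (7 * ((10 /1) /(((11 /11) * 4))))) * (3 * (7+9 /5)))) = 25600 /4700619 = 0.01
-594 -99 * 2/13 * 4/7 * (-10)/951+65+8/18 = -137201419/259623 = -528.46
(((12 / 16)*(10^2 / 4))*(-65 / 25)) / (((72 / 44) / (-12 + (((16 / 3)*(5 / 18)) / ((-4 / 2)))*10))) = 578.18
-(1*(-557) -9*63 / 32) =18391 / 32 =574.72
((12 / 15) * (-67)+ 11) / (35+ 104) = -213 / 695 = -0.31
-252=-252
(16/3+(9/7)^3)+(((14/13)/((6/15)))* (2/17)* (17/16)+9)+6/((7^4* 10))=62908501/3745560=16.80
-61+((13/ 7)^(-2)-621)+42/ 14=-114702/ 169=-678.71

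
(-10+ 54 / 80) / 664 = -373 / 26560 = -0.01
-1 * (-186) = 186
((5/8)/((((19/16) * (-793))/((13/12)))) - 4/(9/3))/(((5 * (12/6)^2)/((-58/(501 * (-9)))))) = -269033/313555860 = -0.00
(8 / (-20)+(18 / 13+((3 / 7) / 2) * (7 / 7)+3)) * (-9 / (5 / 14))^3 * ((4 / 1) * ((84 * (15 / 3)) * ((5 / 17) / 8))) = -22930310088 / 5525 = -4150282.37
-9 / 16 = -0.56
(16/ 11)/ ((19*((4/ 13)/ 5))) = 260/ 209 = 1.24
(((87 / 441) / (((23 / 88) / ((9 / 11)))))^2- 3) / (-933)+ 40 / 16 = 1977267909 / 790020238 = 2.50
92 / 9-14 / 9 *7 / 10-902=-13393 / 15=-892.87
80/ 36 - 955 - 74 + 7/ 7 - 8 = -9304/ 9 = -1033.78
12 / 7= 1.71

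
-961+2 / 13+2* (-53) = -13869 / 13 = -1066.85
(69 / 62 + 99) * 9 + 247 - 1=71115 / 62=1147.02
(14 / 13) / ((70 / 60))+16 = 220 / 13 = 16.92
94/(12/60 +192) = 470/961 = 0.49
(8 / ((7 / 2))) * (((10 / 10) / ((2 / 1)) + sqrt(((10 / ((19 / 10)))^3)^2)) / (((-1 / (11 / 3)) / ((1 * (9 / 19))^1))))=-529810776 / 912247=-580.78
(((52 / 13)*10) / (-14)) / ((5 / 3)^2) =-1.03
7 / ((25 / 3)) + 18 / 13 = 723 / 325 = 2.22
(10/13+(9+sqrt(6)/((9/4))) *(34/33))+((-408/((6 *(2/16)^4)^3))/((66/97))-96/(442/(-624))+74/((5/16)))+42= -62608425329287042/328185+136 *sqrt(6)/297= -190771745597.51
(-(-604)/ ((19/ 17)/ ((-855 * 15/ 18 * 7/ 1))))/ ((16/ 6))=-4043025/ 4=-1010756.25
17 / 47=0.36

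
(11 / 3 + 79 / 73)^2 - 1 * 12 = 506068 / 47961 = 10.55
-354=-354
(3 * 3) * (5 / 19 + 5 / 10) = 261 / 38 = 6.87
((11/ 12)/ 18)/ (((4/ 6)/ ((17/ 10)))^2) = 3179/ 9600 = 0.33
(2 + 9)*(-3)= -33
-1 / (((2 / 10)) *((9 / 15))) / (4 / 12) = -25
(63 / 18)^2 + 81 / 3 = 157 / 4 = 39.25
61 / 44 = 1.39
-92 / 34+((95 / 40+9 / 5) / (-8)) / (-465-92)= -8196201 / 3030080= -2.70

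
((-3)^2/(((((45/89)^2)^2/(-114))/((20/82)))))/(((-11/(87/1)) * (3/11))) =138283899164/1245375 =111037.96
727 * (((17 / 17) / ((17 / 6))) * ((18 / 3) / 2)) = 13086 / 17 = 769.76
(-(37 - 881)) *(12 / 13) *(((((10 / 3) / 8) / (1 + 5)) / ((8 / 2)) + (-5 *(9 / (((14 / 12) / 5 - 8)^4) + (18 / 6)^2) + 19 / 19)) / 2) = -7879560782510977 / 459778101276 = -17137.75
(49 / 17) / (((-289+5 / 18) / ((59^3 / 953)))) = -181144278 / 84196597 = -2.15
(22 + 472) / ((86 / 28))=6916 / 43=160.84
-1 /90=-0.01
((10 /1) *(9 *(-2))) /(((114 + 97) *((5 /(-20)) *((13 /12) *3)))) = 2880 /2743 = 1.05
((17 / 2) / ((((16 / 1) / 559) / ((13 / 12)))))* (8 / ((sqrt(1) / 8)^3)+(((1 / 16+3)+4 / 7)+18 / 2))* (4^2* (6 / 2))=56848571013 / 896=63447065.86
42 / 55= 0.76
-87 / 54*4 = -58 / 9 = -6.44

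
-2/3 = -0.67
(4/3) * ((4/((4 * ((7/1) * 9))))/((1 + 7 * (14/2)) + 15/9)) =0.00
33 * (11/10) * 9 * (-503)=-1643301/10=-164330.10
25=25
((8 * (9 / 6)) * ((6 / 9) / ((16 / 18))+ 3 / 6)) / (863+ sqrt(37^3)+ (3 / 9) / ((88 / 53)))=902424600 / 48401261737 -38681280 * sqrt(37) / 48401261737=0.01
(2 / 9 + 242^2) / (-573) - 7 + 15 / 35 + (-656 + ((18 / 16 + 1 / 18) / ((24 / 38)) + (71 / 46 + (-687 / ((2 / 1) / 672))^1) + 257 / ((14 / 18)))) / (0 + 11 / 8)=-168220.89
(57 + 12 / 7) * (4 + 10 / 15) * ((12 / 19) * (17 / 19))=154.84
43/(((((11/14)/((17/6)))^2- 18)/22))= -13396306/253809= -52.78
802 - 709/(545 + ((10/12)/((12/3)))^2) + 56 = 268956426/313945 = 856.70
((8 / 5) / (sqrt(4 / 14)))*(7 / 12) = 7*sqrt(14) / 15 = 1.75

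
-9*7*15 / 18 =-105 / 2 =-52.50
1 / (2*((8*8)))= 1 / 128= 0.01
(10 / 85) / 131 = 2 / 2227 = 0.00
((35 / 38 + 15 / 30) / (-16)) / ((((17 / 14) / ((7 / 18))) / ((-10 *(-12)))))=-2205 / 646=-3.41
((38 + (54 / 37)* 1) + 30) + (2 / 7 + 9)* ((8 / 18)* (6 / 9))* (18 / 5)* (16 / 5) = 392986 / 3885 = 101.15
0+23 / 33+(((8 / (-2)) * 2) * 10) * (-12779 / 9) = 11245589 / 99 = 113591.81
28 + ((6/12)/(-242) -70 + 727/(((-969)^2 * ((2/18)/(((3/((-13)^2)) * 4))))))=-358428594313/8533694884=-42.00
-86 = -86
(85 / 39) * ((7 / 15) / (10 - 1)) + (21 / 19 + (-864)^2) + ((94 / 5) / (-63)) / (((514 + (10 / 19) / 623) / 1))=75724148742598283 / 101439291330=746497.22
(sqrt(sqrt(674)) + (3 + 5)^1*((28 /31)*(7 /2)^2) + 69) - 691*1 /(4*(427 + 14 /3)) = 674^(1 /4) + 25229677 /160580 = 162.21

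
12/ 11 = 1.09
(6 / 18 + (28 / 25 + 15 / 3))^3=113379904 / 421875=268.75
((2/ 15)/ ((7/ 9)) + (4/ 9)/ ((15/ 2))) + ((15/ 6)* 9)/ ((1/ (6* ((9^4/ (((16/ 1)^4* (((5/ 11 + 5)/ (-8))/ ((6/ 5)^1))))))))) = -364716901/ 15482880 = -23.56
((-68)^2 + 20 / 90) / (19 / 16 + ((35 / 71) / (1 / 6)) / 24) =47278048 / 13401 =3527.95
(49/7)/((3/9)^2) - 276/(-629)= 39903/629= 63.44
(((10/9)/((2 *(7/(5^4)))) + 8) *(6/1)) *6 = 14516/7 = 2073.71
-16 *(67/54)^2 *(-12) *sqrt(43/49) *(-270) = -718240 *sqrt(43)/63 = -74758.96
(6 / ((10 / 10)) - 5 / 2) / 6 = 7 / 12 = 0.58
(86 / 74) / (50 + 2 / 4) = 86 / 3737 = 0.02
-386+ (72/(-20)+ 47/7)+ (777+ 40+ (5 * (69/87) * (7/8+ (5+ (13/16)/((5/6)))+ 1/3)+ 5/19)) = 107115773/231420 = 462.86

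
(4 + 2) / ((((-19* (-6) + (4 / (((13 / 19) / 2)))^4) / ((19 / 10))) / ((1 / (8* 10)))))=85683 / 11306332000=0.00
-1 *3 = -3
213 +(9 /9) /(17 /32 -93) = 630235 /2959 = 212.99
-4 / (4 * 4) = -0.25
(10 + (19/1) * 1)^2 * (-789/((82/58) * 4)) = -117334.88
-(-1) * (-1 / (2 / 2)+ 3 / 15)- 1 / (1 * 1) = -1.80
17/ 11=1.55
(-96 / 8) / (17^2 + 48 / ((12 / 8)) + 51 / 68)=-16 / 429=-0.04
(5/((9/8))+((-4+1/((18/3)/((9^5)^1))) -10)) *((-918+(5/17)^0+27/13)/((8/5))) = -5262351625/936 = -5622170.54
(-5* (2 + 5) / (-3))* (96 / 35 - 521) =-18139 / 3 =-6046.33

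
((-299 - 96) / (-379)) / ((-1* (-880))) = 79 / 66704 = 0.00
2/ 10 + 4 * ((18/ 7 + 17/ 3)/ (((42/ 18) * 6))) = 1877/ 735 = 2.55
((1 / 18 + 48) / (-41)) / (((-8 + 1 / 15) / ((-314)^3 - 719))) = -133901407475 / 29274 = -4574072.81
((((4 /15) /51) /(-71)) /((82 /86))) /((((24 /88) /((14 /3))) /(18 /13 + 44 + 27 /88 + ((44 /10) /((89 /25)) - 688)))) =1155688597 /1364050935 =0.85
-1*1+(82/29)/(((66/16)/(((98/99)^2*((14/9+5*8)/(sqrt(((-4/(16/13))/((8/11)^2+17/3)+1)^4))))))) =2076441930329/16952270247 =122.49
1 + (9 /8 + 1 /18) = 157 /72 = 2.18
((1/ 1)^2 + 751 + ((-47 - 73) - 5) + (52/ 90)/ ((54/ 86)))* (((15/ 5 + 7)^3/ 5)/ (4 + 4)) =15698.00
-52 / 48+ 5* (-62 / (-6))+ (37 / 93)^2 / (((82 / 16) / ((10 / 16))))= 71776601 / 1418436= 50.60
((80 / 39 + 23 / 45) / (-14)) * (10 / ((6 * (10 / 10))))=-1499 / 4914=-0.31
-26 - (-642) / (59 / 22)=12590 / 59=213.39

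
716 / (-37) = -716 / 37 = -19.35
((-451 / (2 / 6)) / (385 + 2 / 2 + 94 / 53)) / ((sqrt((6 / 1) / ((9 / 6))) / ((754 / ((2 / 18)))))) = -243308637 / 20552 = -11838.68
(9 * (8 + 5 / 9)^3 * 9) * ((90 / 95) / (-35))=-130438 / 95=-1373.03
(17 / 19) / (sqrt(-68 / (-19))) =sqrt(323) / 38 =0.47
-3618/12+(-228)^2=103365/2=51682.50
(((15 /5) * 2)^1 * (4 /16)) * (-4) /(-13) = 6 /13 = 0.46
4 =4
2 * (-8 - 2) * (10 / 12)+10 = -20 / 3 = -6.67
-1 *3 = -3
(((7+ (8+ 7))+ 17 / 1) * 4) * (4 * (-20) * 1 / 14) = -6240 / 7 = -891.43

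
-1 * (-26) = 26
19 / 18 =1.06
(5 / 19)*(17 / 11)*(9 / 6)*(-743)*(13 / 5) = -492609 / 418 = -1178.49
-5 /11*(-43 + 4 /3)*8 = 5000 /33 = 151.52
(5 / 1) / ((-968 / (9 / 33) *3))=-5 / 10648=-0.00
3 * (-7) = -21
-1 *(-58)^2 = -3364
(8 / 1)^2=64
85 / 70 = 17 / 14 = 1.21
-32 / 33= -0.97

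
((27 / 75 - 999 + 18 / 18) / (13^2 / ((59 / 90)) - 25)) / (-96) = 1471519 / 32964000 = 0.04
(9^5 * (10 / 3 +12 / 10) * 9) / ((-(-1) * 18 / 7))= 4684554 / 5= 936910.80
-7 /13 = -0.54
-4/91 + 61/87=5203/7917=0.66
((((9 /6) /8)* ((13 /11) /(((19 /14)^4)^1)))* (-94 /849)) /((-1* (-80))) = -1467011 /16227570920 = -0.00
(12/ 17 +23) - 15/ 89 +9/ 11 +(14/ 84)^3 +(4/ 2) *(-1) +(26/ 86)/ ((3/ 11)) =3627793121/ 154580184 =23.47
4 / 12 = 1 / 3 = 0.33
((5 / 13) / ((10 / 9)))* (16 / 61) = 72 / 793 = 0.09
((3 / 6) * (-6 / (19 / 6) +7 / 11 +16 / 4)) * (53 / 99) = 10123 / 13794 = 0.73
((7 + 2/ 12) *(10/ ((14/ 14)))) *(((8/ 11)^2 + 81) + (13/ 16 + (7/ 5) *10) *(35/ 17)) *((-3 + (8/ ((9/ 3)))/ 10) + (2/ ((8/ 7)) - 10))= -88179.43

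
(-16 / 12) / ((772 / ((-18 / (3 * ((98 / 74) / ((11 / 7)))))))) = 814 / 66199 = 0.01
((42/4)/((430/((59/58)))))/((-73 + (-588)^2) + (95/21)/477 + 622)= 12411063/173024595750880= 0.00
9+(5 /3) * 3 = 14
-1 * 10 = -10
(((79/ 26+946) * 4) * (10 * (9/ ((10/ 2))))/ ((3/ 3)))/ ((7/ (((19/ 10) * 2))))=482220/ 13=37093.85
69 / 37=1.86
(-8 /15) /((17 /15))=-8 /17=-0.47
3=3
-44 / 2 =-22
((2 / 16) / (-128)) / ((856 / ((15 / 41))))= -15 / 35938304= -0.00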